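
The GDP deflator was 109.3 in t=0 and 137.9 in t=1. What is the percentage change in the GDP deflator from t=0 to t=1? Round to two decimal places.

Change = (137.9 − 109.3) / 109.3 × 100
       = 28.6 / 109.3 × 100 = 26.1665%

26.17%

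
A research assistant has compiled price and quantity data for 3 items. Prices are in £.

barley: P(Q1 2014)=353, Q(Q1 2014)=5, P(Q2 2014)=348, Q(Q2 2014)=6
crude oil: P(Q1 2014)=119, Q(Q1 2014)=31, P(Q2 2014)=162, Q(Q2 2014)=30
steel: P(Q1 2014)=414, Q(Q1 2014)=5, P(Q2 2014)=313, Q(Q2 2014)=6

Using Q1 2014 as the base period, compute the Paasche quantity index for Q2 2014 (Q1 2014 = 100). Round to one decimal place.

106.0

Paasche quantity index uses current-period prices as weights.
ΣP(Q2 2014)·Q(Q2 2014) = 348×6 + 162×30 + 313×6 = 2088 + 4860 + 1878 = 8826
ΣP(Q2 2014)·Q(Q1 2014) = 348×5 + 162×31 + 313×5 = 1740 + 5022 + 1565 = 8327
Index = 8826 / 8327 × 100 = 105.9926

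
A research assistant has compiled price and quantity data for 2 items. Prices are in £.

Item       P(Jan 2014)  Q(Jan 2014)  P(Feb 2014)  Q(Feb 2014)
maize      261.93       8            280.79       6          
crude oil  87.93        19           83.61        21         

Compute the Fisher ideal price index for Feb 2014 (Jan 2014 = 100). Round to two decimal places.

Laspeyres component (base-period weights):
ΣP(Feb 2014)Q(Jan 2014) = 280.79×8 + 83.61×19 = 2246.32 + 1588.59 = 3834.91
ΣP(Jan 2014)Q(Jan 2014) = 261.93×8 + 87.93×19 = 2095.44 + 1670.67 = 3766.11
L = 3834.91 / 3766.11 × 100 = 101.8268
Paasche component (current-period weights):
ΣP(Feb 2014)Q(Feb 2014) = 280.79×6 + 83.61×21 = 1684.74 + 1755.81 = 3440.55
ΣP(Jan 2014)Q(Feb 2014) = 261.93×6 + 87.93×21 = 1571.58 + 1846.53 = 3418.11
P = 3440.55 / 3418.11 × 100 = 100.6565
Fisher = √(L × P) = √(101.8268 × 100.6565) = 101.2400

101.24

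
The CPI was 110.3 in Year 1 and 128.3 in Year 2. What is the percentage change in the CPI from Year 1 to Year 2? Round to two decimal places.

16.32%

Change = (128.3 − 110.3) / 110.3 × 100
       = 18.0 / 110.3 × 100 = 16.3191%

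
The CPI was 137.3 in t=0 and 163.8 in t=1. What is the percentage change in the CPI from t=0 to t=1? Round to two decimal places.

19.30%

Change = (163.8 − 137.3) / 137.3 × 100
       = 26.5 / 137.3 × 100 = 19.3008%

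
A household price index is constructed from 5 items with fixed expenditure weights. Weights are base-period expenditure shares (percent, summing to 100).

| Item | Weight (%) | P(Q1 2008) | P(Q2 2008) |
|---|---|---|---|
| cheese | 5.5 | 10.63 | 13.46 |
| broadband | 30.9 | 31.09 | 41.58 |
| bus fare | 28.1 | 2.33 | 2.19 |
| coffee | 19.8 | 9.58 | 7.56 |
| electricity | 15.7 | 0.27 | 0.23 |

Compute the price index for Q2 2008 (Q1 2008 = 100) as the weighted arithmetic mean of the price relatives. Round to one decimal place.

103.7

cheese: 5.5 × (13.46/10.63) = 5.5 × 1.266228 = 6.9643
broadband: 30.9 × (41.58/31.09) = 30.9 × 1.337408 = 41.3259
bus fare: 28.1 × (2.19/2.33) = 28.1 × 0.939914 = 26.4116
coffee: 19.8 × (7.56/9.58) = 19.8 × 0.789144 = 15.6251
electricity: 15.7 × (0.23/0.27) = 15.7 × 0.851852 = 13.3741
Index = Σ wᵢ·(p₁ᵢ/p₀ᵢ) = 6.9643 + 41.3259 + 26.4116 + 15.6251 + 13.3741 = 103.7009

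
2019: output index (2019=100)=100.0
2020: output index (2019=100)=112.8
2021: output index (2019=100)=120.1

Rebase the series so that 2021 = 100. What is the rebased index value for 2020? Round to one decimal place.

Rebased(2020) = 112.8 / 120.1 × 100 = 93.9217

93.9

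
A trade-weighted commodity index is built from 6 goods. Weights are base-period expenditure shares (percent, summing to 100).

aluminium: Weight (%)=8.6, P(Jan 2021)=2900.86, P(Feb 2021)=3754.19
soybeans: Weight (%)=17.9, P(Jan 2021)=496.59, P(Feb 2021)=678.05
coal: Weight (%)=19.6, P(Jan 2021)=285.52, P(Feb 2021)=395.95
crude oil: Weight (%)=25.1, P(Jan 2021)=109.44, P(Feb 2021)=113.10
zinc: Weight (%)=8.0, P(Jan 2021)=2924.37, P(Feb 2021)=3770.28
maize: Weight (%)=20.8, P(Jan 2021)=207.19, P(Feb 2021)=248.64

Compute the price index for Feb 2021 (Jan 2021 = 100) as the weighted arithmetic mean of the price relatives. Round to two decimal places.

123.97

aluminium: 8.6 × (3754.19/2900.86) = 8.6 × 1.294164 = 11.1298
soybeans: 17.9 × (678.05/496.59) = 17.9 × 1.365412 = 24.4409
coal: 19.6 × (395.95/285.52) = 19.6 × 1.386768 = 27.1807
crude oil: 25.1 × (113.10/109.44) = 25.1 × 1.033443 = 25.9394
zinc: 8.0 × (3770.28/2924.37) = 8.0 × 1.289262 = 10.3141
maize: 20.8 × (248.64/207.19) = 20.8 × 1.200058 = 24.9612
Index = Σ wᵢ·(p₁ᵢ/p₀ᵢ) = 11.1298 + 24.4409 + 27.1807 + 25.9394 + 10.3141 + 24.9612 = 123.9661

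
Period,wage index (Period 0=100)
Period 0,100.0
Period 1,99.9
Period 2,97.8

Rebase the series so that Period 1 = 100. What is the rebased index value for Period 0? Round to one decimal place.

Rebased(Period 0) = 100.0 / 99.9 × 100 = 100.1001

100.1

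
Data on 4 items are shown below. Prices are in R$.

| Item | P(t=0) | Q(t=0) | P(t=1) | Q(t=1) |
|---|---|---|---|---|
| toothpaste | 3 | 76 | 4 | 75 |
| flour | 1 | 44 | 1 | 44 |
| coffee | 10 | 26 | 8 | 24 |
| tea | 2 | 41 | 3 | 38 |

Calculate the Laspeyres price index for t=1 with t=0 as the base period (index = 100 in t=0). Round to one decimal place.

110.6

Laspeyres price index uses base-period quantities as weights.
ΣP(t=1)·Q(t=0) = 4×76 + 1×44 + 8×26 + 3×41 = 304 + 44 + 208 + 123 = 679
ΣP(t=0)·Q(t=0) = 3×76 + 1×44 + 10×26 + 2×41 = 228 + 44 + 260 + 82 = 614
Index = 679 / 614 × 100 = 110.5863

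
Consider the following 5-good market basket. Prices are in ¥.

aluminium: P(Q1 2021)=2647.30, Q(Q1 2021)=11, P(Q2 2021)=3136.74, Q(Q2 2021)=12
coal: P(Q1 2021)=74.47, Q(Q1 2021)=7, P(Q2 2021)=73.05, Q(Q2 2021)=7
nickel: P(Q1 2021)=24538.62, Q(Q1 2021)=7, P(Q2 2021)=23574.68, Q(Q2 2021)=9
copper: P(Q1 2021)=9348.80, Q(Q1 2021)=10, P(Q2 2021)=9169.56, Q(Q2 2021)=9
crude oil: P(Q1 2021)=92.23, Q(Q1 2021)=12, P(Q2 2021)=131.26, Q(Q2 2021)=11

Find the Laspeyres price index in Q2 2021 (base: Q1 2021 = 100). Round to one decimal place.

Laspeyres price index uses base-period quantities as weights.
ΣP(Q2 2021)·Q(Q1 2021) = 3136.74×11 + 73.05×7 + 23574.68×7 + 9169.56×10 + 131.26×12 = 34504.14 + 511.35 + 165022.76 + 91695.6 + 1575.12 = 293308.97
ΣP(Q1 2021)·Q(Q1 2021) = 2647.30×11 + 74.47×7 + 24538.62×7 + 9348.80×10 + 92.23×12 = 29120.3 + 521.29 + 171770.34 + 93488 + 1106.76 = 296006.69
Index = 293308.97 / 296006.69 × 100 = 99.0886

99.1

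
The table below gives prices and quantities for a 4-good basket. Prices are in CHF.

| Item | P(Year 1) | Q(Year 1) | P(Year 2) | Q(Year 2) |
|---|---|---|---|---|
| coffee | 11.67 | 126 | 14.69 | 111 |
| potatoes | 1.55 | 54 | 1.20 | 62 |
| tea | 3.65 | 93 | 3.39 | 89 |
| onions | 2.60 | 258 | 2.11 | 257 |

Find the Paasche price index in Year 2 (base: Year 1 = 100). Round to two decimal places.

106.90

Paasche price index uses current-period quantities as weights.
ΣP(Year 2)·Q(Year 2) = 14.69×111 + 1.20×62 + 3.39×89 + 2.11×257 = 1630.59 + 74.4 + 301.71 + 542.27 = 2548.97
ΣP(Year 1)·Q(Year 2) = 11.67×111 + 1.55×62 + 3.65×89 + 2.60×257 = 1295.37 + 96.1 + 324.85 + 668.2 = 2384.52
Index = 2548.97 / 2384.52 × 100 = 106.8966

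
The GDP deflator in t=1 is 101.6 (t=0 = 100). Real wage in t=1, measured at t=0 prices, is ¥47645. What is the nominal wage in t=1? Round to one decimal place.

Nominal = Real × (Index/100) = 47645 × (101.6/100)
        = 47645 × 1.016 = 48407.3200

48407.3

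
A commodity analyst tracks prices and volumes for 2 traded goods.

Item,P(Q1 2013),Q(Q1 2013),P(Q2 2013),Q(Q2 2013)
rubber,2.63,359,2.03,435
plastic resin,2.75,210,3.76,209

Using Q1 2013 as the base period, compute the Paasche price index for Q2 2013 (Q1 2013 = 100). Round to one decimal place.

Paasche price index uses current-period quantities as weights.
ΣP(Q2 2013)·Q(Q2 2013) = 2.03×435 + 3.76×209 = 883.05 + 785.84 = 1668.89
ΣP(Q1 2013)·Q(Q2 2013) = 2.63×435 + 2.75×209 = 1144.05 + 574.75 = 1718.8
Index = 1668.89 / 1718.8 × 100 = 97.0962

97.1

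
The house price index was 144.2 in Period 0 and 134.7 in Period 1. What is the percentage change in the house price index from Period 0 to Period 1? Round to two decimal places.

Change = (134.7 − 144.2) / 144.2 × 100
       = -9.5 / 144.2 × 100 = -6.5881%

-6.59%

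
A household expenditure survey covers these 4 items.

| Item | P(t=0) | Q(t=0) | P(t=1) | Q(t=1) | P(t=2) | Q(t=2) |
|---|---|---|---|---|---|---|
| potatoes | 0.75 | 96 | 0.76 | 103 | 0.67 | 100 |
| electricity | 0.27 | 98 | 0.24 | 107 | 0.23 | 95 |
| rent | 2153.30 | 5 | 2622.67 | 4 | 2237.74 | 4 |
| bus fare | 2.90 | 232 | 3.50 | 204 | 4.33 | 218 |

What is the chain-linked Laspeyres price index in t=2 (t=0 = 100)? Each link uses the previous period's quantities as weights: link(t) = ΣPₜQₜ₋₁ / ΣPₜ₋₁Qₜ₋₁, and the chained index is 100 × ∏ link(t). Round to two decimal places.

106.69

Link t=0→t=1:
ΣP(t=1)Q(t=0) = 0.76×96 + 0.24×98 + 2622.67×5 + 3.50×232 = 72.96 + 23.52 + 13113.35 + 812 = 14021.83
ΣP(t=0)Q(t=0) = 0.75×96 + 0.27×98 + 2153.30×5 + 2.90×232 = 72 + 26.46 + 10766.5 + 672.8 = 11537.76
link = 14021.83/11537.76 = 1.215299
Link t=1→t=2:
ΣP(t=2)Q(t=1) = 0.67×103 + 0.23×107 + 2237.74×4 + 4.33×204 = 69.01 + 24.61 + 8950.96 + 883.32 = 9927.9
ΣP(t=1)Q(t=1) = 0.76×103 + 0.24×107 + 2622.67×4 + 3.50×204 = 78.28 + 25.68 + 10490.68 + 714 = 11308.64
link = 9927.9/11308.64 = 0.877904
Chained index = 100 × 1.215299 × 0.877904 = 106.6916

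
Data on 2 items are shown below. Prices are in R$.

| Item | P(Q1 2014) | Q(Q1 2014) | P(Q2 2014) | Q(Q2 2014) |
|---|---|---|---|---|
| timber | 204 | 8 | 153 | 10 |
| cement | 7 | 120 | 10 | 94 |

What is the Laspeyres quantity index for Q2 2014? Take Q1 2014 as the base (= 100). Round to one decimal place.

109.1

Laspeyres quantity index uses base-period prices as weights.
ΣP(Q1 2014)·Q(Q2 2014) = 204×10 + 7×94 = 2040 + 658 = 2698
ΣP(Q1 2014)·Q(Q1 2014) = 204×8 + 7×120 = 1632 + 840 = 2472
Index = 2698 / 2472 × 100 = 109.1424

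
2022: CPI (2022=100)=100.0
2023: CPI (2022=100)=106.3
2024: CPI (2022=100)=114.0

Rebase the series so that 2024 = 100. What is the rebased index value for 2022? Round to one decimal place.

87.7

Rebased(2022) = 100.0 / 114.0 × 100 = 87.7193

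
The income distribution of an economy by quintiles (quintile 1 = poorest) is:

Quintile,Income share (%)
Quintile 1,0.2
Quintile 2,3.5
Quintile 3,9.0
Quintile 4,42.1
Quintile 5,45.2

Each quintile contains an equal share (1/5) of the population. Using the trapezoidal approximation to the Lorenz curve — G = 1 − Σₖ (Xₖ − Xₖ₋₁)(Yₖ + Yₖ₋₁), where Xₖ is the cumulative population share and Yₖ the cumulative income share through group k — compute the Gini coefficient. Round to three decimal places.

0.514

Cumulative income shares Yₖ: 0.0020, 0.0370, 0.1270, 0.5480, 1.0000
Σ (Xₖ−Xₖ₋₁)(Yₖ+Yₖ₋₁) = (1/5)(0.0020+0.0000) + (1/5)(0.0370+0.0020) + (1/5)(0.1270+0.0370) + (1/5)(0.5480+0.1270) + (1/5)(1.0000+0.5480)
  = 0.0004 + 0.0078 + 0.0328 + 0.1350 + 0.3096 = 0.4856
G = 1 − 0.4856 = 0.5144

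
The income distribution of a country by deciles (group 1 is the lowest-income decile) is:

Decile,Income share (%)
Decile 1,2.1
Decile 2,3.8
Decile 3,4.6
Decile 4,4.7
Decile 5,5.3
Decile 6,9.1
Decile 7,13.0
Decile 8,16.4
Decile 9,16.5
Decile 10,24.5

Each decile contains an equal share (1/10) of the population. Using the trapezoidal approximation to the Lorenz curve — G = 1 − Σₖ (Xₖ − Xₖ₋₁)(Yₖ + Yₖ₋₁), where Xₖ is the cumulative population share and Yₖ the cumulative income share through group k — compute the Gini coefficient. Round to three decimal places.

0.378

Cumulative income shares Yₖ: 0.0210, 0.0590, 0.1050, 0.1520, 0.2050, 0.2960, 0.4260, 0.5900, 0.7550, 1.0000
Σ (Xₖ−Xₖ₋₁)(Yₖ+Yₖ₋₁) = (1/10)(0.0210+0.0000) + (1/10)(0.0590+0.0210) + (1/10)(0.1050+0.0590) + (1/10)(0.1520+0.1050) + (1/10)(0.2050+0.1520) + (1/10)(0.2960+0.2050) + (1/10)(0.4260+0.2960) + (1/10)(0.5900+0.4260) + (1/10)(0.7550+0.5900) + (1/10)(1.0000+0.7550)
  = 0.0021 + 0.0080 + 0.0164 + 0.0257 + 0.0357 + 0.0501 + 0.0722 + 0.1016 + 0.1345 + 0.1755 = 0.6218
G = 1 − 0.6218 = 0.3782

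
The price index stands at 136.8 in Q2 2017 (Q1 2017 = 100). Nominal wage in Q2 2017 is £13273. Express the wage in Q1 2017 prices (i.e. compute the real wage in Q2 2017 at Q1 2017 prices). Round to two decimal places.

9702.49

Real = Nominal ÷ (Index/100) = 13273 ÷ (136.8/100)
     = 13273 ÷ 1.368 = 9702.4854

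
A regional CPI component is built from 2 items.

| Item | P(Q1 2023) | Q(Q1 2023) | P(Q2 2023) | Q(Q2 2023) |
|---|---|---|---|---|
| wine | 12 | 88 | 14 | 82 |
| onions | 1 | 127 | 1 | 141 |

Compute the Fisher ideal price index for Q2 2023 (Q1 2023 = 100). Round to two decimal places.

114.73

Laspeyres component (base-period weights):
ΣP(Q2 2023)Q(Q1 2023) = 14×88 + 1×127 = 1232 + 127 = 1359
ΣP(Q1 2023)Q(Q1 2023) = 12×88 + 1×127 = 1056 + 127 = 1183
L = 1359 / 1183 × 100 = 114.8774
Paasche component (current-period weights):
ΣP(Q2 2023)Q(Q2 2023) = 14×82 + 1×141 = 1148 + 141 = 1289
ΣP(Q1 2023)Q(Q2 2023) = 12×82 + 1×141 = 984 + 141 = 1125
P = 1289 / 1125 × 100 = 114.5778
Fisher = √(L × P) = √(114.8774 × 114.5778) = 114.7275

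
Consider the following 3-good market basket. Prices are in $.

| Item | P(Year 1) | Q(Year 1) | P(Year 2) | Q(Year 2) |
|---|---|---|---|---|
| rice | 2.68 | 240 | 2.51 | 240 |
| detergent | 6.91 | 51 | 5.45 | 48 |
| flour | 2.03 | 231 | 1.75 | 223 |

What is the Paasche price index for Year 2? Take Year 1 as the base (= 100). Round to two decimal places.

Paasche price index uses current-period quantities as weights.
ΣP(Year 2)·Q(Year 2) = 2.51×240 + 5.45×48 + 1.75×223 = 602.4 + 261.6 + 390.25 = 1254.25
ΣP(Year 1)·Q(Year 2) = 2.68×240 + 6.91×48 + 2.03×223 = 643.2 + 331.68 + 452.69 = 1427.57
Index = 1254.25 / 1427.57 × 100 = 87.8591

87.86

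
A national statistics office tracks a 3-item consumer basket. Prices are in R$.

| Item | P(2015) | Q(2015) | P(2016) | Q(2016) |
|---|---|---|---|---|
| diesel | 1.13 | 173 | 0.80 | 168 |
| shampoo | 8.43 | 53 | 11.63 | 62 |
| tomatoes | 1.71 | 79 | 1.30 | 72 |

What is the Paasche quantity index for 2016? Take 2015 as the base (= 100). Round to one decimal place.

110.7

Paasche quantity index uses current-period prices as weights.
ΣP(2016)·Q(2016) = 0.80×168 + 11.63×62 + 1.30×72 = 134.4 + 721.06 + 93.6 = 949.06
ΣP(2016)·Q(2015) = 0.80×173 + 11.63×53 + 1.30×79 = 138.4 + 616.39 + 102.7 = 857.49
Index = 949.06 / 857.49 × 100 = 110.6788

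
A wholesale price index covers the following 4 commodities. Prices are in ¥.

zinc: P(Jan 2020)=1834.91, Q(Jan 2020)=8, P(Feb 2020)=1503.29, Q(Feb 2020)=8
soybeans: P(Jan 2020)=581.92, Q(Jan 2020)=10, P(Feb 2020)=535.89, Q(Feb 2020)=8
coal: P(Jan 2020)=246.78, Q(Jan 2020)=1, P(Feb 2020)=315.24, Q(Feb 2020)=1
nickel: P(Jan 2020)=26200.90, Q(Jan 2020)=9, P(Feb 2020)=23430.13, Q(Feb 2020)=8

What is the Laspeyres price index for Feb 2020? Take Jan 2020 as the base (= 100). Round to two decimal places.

Laspeyres price index uses base-period quantities as weights.
ΣP(Feb 2020)·Q(Jan 2020) = 1503.29×8 + 535.89×10 + 315.24×1 + 23430.13×9 = 12026.32 + 5358.9 + 315.24 + 210871.17 = 228571.63
ΣP(Jan 2020)·Q(Jan 2020) = 1834.91×8 + 581.92×10 + 246.78×1 + 26200.90×9 = 14679.28 + 5819.2 + 246.78 + 235808.1 = 256553.36
Index = 228571.63 / 256553.36 × 100 = 89.0932

89.09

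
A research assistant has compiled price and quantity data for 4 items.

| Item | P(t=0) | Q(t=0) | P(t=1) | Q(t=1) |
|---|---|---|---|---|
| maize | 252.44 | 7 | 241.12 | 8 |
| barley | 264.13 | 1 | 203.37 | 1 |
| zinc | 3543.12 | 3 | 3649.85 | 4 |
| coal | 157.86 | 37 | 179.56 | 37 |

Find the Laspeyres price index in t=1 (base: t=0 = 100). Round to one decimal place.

Laspeyres price index uses base-period quantities as weights.
ΣP(t=1)·Q(t=0) = 241.12×7 + 203.37×1 + 3649.85×3 + 179.56×37 = 1687.84 + 203.37 + 10949.55 + 6643.72 = 19484.48
ΣP(t=0)·Q(t=0) = 252.44×7 + 264.13×1 + 3543.12×3 + 157.86×37 = 1767.08 + 264.13 + 10629.36 + 5840.82 = 18501.39
Index = 19484.48 / 18501.39 × 100 = 105.3136

105.3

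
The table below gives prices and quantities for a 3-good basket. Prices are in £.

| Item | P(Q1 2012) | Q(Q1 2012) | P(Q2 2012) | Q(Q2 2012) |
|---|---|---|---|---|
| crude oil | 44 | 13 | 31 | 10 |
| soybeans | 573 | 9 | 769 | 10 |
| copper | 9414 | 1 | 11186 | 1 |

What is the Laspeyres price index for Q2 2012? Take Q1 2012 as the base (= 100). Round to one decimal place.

Laspeyres price index uses base-period quantities as weights.
ΣP(Q2 2012)·Q(Q1 2012) = 31×13 + 769×9 + 11186×1 = 403 + 6921 + 11186 = 18510
ΣP(Q1 2012)·Q(Q1 2012) = 44×13 + 573×9 + 9414×1 = 572 + 5157 + 9414 = 15143
Index = 18510 / 15143 × 100 = 122.2347

122.2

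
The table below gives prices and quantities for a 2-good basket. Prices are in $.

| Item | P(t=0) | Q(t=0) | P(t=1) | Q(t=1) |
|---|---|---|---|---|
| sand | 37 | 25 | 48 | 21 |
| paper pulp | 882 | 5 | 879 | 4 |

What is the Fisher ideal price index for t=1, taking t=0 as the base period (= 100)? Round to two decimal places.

104.98

Laspeyres component (base-period weights):
ΣP(t=1)Q(t=0) = 48×25 + 879×5 = 1200 + 4395 = 5595
ΣP(t=0)Q(t=0) = 37×25 + 882×5 = 925 + 4410 = 5335
L = 5595 / 5335 × 100 = 104.8735
Paasche component (current-period weights):
ΣP(t=1)Q(t=1) = 48×21 + 879×4 = 1008 + 3516 = 4524
ΣP(t=0)Q(t=1) = 37×21 + 882×4 = 777 + 3528 = 4305
P = 4524 / 4305 × 100 = 105.0871
Fisher = √(L × P) = √(104.8735 × 105.0871) = 104.9802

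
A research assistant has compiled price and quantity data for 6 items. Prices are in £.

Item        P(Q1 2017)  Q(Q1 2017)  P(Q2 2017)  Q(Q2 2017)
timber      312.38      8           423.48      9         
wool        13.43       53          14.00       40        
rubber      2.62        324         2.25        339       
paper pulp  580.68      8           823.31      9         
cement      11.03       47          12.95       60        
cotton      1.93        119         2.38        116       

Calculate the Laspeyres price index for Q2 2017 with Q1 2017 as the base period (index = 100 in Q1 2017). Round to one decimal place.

130.5

Laspeyres price index uses base-period quantities as weights.
ΣP(Q2 2017)·Q(Q1 2017) = 423.48×8 + 14.00×53 + 2.25×324 + 823.31×8 + 12.95×47 + 2.38×119 = 3387.84 + 742 + 729 + 6586.48 + 608.65 + 283.22 = 12337.19
ΣP(Q1 2017)·Q(Q1 2017) = 312.38×8 + 13.43×53 + 2.62×324 + 580.68×8 + 11.03×47 + 1.93×119 = 2499.04 + 711.79 + 848.88 + 4645.44 + 518.41 + 229.67 = 9453.23
Index = 12337.19 / 9453.23 × 100 = 130.5077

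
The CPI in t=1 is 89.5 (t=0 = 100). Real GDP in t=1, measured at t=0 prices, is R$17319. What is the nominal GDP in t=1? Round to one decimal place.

15500.5

Nominal = Real × (Index/100) = 17319 × (89.5/100)
        = 17319 × 0.895 = 15500.5050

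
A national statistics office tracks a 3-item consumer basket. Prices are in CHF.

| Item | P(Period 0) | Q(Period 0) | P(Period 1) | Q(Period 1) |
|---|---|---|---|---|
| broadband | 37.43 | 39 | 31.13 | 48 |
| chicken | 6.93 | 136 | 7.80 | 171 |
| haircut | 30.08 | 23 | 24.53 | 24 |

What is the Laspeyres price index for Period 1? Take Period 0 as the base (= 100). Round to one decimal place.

91.8

Laspeyres price index uses base-period quantities as weights.
ΣP(Period 1)·Q(Period 0) = 31.13×39 + 7.80×136 + 24.53×23 = 1214.07 + 1060.8 + 564.19 = 2839.06
ΣP(Period 0)·Q(Period 0) = 37.43×39 + 6.93×136 + 30.08×23 = 1459.77 + 942.48 + 691.84 = 3094.09
Index = 2839.06 / 3094.09 × 100 = 91.7575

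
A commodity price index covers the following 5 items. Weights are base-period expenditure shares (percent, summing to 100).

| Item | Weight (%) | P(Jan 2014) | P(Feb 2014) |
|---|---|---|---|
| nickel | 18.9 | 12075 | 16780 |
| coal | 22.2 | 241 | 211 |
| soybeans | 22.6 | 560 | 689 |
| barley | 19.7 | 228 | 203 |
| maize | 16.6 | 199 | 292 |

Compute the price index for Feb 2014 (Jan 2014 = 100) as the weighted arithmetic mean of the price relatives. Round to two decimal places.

nickel: 18.9 × (16780/12075) = 18.9 × 1.389648 = 26.2643
coal: 22.2 × (211/241) = 22.2 × 0.875519 = 19.4365
soybeans: 22.6 × (689/560) = 22.6 × 1.230357 = 27.8061
barley: 19.7 × (203/228) = 19.7 × 0.890351 = 17.5399
maize: 16.6 × (292/199) = 16.6 × 1.467337 = 24.3578
Index = Σ wᵢ·(p₁ᵢ/p₀ᵢ) = 26.2643 + 19.4365 + 27.8061 + 17.5399 + 24.3578 = 115.4046

115.40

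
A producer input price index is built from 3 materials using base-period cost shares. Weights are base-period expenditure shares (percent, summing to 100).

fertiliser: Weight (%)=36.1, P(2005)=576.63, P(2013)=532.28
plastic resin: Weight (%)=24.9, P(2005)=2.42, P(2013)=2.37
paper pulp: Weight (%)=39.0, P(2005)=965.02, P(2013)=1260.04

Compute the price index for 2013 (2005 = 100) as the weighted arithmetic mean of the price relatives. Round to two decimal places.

fertiliser: 36.1 × (532.28/576.63) = 36.1 × 0.923088 = 33.3235
plastic resin: 24.9 × (2.37/2.42) = 24.9 × 0.979339 = 24.3855
paper pulp: 39.0 × (1260.04/965.02) = 39.0 × 1.305714 = 50.9228
Index = Σ wᵢ·(p₁ᵢ/p₀ᵢ) = 33.3235 + 24.3855 + 50.9228 = 108.6318

108.63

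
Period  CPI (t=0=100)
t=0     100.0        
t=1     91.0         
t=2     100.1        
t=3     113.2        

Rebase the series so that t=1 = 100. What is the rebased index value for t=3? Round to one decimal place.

Rebased(t=3) = 113.2 / 91.0 × 100 = 124.3956

124.4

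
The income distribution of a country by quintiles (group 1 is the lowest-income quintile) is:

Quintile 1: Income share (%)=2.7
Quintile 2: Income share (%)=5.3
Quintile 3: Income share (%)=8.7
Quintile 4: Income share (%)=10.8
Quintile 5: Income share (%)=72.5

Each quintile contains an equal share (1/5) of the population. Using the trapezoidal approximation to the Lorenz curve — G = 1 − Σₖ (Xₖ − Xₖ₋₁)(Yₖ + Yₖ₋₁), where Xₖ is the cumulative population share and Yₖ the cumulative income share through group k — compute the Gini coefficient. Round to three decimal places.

Cumulative income shares Yₖ: 0.0270, 0.0800, 0.1670, 0.2750, 1.0000
Σ (Xₖ−Xₖ₋₁)(Yₖ+Yₖ₋₁) = (1/5)(0.0270+0.0000) + (1/5)(0.0800+0.0270) + (1/5)(0.1670+0.0800) + (1/5)(0.2750+0.1670) + (1/5)(1.0000+0.2750)
  = 0.0054 + 0.0214 + 0.0494 + 0.0884 + 0.2550 = 0.4196
G = 1 − 0.4196 = 0.5804

0.580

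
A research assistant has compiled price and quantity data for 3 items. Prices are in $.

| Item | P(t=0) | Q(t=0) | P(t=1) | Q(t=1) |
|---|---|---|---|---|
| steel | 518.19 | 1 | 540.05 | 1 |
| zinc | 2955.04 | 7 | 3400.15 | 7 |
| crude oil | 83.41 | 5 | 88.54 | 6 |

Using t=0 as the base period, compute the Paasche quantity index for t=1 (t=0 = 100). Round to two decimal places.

Paasche quantity index uses current-period prices as weights.
ΣP(t=1)·Q(t=1) = 540.05×1 + 3400.15×7 + 88.54×6 = 540.05 + 23801.05 + 531.24 = 24872.34
ΣP(t=1)·Q(t=0) = 540.05×1 + 3400.15×7 + 88.54×5 = 540.05 + 23801.05 + 442.7 = 24783.8
Index = 24872.34 / 24783.8 × 100 = 100.3572

100.36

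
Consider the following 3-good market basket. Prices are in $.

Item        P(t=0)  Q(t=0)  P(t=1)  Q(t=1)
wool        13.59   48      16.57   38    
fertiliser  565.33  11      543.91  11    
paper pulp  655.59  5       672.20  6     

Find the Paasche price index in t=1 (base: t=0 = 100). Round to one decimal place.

99.8

Paasche price index uses current-period quantities as weights.
ΣP(t=1)·Q(t=1) = 16.57×38 + 543.91×11 + 672.20×6 = 629.66 + 5983.01 + 4033.2 = 10645.87
ΣP(t=0)·Q(t=1) = 13.59×38 + 565.33×11 + 655.59×6 = 516.42 + 6218.63 + 3933.54 = 10668.59
Index = 10645.87 / 10668.59 × 100 = 99.7870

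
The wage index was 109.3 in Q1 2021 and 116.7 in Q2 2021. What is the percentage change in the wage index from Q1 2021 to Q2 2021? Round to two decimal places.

Change = (116.7 − 109.3) / 109.3 × 100
       = 7.4 / 109.3 × 100 = 6.7704%

6.77%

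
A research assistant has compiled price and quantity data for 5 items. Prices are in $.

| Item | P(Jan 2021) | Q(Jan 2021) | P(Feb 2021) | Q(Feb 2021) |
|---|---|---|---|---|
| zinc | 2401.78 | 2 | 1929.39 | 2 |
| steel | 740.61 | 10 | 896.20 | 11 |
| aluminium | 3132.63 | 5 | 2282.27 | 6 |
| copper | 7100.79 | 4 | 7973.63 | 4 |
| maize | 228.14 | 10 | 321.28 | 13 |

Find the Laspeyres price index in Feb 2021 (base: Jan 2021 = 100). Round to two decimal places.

101.34

Laspeyres price index uses base-period quantities as weights.
ΣP(Feb 2021)·Q(Jan 2021) = 1929.39×2 + 896.20×10 + 2282.27×5 + 7973.63×4 + 321.28×10 = 3858.78 + 8962 + 11411.35 + 31894.52 + 3212.8 = 59339.45
ΣP(Jan 2021)·Q(Jan 2021) = 2401.78×2 + 740.61×10 + 3132.63×5 + 7100.79×4 + 228.14×10 = 4803.56 + 7406.1 + 15663.15 + 28403.16 + 2281.4 = 58557.37
Index = 59339.45 / 58557.37 × 100 = 101.3356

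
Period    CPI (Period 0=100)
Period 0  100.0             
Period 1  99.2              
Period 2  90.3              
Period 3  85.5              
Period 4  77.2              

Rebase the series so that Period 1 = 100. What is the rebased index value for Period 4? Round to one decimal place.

Rebased(Period 4) = 77.2 / 99.2 × 100 = 77.8226

77.8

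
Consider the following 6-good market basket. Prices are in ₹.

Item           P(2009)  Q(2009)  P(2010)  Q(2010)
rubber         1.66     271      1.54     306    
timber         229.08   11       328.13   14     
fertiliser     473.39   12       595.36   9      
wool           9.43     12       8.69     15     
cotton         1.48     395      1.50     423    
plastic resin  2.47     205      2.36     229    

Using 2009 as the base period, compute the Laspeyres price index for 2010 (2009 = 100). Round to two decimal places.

Laspeyres price index uses base-period quantities as weights.
ΣP(2010)·Q(2009) = 1.54×271 + 328.13×11 + 595.36×12 + 8.69×12 + 1.50×395 + 2.36×205 = 417.34 + 3609.43 + 7144.32 + 104.28 + 592.5 + 483.8 = 12351.67
ΣP(2009)·Q(2009) = 1.66×271 + 229.08×11 + 473.39×12 + 9.43×12 + 1.48×395 + 2.47×205 = 449.86 + 2519.88 + 5680.68 + 113.16 + 584.6 + 506.35 = 9854.53
Index = 12351.67 / 9854.53 × 100 = 125.3400

125.34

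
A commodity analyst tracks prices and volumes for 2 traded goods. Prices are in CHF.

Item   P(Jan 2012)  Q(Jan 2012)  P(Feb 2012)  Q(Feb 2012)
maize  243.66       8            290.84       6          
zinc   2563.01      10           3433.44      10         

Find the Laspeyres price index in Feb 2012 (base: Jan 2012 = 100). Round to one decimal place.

132.9

Laspeyres price index uses base-period quantities as weights.
ΣP(Feb 2012)·Q(Jan 2012) = 290.84×8 + 3433.44×10 = 2326.72 + 34334.4 = 36661.12
ΣP(Jan 2012)·Q(Jan 2012) = 243.66×8 + 2563.01×10 = 1949.28 + 25630.1 = 27579.38
Index = 36661.12 / 27579.38 × 100 = 132.9295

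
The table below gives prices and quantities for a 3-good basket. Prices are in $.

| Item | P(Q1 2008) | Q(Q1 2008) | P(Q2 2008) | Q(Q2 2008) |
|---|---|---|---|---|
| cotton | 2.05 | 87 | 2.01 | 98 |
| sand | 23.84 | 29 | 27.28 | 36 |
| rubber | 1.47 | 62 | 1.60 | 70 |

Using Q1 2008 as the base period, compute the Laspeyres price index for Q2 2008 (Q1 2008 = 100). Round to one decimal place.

110.9

Laspeyres price index uses base-period quantities as weights.
ΣP(Q2 2008)·Q(Q1 2008) = 2.01×87 + 27.28×29 + 1.60×62 = 174.87 + 791.12 + 99.2 = 1065.19
ΣP(Q1 2008)·Q(Q1 2008) = 2.05×87 + 23.84×29 + 1.47×62 = 178.35 + 691.36 + 91.14 = 960.85
Index = 1065.19 / 960.85 × 100 = 110.8591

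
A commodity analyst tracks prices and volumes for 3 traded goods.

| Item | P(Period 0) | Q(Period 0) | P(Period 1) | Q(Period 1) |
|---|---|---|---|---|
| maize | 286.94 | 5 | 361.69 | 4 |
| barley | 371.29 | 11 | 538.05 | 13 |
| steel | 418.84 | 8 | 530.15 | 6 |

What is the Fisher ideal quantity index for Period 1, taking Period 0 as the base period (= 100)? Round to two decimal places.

Laspeyres component (base-period weights):
ΣP(Period 0)Q(Period 1) = 286.94×4 + 371.29×13 + 418.84×6 = 1147.76 + 4826.77 + 2513.04 = 8487.57
ΣP(Period 0)Q(Period 0) = 286.94×5 + 371.29×11 + 418.84×8 = 1434.7 + 4084.19 + 3350.72 = 8869.61
L = 8487.57 / 8869.61 × 100 = 95.6927
Paasche component (current-period weights):
ΣP(Period 1)Q(Period 1) = 361.69×4 + 538.05×13 + 530.15×6 = 1446.76 + 6994.65 + 3180.9 = 11622.31
ΣP(Period 1)Q(Period 0) = 361.69×5 + 538.05×11 + 530.15×8 = 1808.45 + 5918.55 + 4241.2 = 11968.2
P = 11622.31 / 11968.2 × 100 = 97.1099
Fisher = √(L × P) = √(95.6927 × 97.1099) = 96.3987

96.40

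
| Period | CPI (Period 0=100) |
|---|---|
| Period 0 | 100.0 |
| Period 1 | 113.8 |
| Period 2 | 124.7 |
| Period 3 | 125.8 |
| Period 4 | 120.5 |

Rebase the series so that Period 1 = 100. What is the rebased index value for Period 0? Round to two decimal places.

87.87

Rebased(Period 0) = 100.0 / 113.8 × 100 = 87.8735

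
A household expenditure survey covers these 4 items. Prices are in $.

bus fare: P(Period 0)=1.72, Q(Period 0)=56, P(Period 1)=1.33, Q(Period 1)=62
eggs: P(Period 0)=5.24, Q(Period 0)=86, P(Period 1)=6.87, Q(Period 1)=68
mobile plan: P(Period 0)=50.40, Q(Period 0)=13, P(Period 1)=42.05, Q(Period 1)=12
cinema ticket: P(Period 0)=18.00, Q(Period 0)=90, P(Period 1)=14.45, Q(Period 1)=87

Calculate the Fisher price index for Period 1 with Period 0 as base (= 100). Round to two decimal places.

88.39

Laspeyres component (base-period weights):
ΣP(Period 1)Q(Period 0) = 1.33×56 + 6.87×86 + 42.05×13 + 14.45×90 = 74.48 + 590.82 + 546.65 + 1300.5 = 2512.45
ΣP(Period 0)Q(Period 0) = 1.72×56 + 5.24×86 + 50.40×13 + 18.00×90 = 96.32 + 450.64 + 655.2 + 1620 = 2822.16
L = 2512.45 / 2822.16 × 100 = 89.0258
Paasche component (current-period weights):
ΣP(Period 1)Q(Period 1) = 1.33×62 + 6.87×68 + 42.05×12 + 14.45×87 = 82.46 + 467.16 + 504.6 + 1257.15 = 2311.37
ΣP(Period 0)Q(Period 1) = 1.72×62 + 5.24×68 + 50.40×12 + 18.00×87 = 106.64 + 356.32 + 604.8 + 1566 = 2633.76
P = 2311.37 / 2633.76 × 100 = 87.7593
Fisher = √(L × P) = √(89.0258 × 87.7593) = 88.3903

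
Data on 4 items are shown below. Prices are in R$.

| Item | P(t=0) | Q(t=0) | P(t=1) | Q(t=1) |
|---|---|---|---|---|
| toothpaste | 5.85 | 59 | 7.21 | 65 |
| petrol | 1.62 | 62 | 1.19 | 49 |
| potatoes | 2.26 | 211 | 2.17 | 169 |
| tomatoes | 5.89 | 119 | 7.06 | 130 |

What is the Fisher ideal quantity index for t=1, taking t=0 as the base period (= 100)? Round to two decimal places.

99.90

Laspeyres component (base-period weights):
ΣP(t=0)Q(t=1) = 5.85×65 + 1.62×49 + 2.26×169 + 5.89×130 = 380.25 + 79.38 + 381.94 + 765.7 = 1607.27
ΣP(t=0)Q(t=0) = 5.85×59 + 1.62×62 + 2.26×211 + 5.89×119 = 345.15 + 100.44 + 476.86 + 700.91 = 1623.36
L = 1607.27 / 1623.36 × 100 = 99.0088
Paasche component (current-period weights):
ΣP(t=1)Q(t=1) = 7.21×65 + 1.19×49 + 2.17×169 + 7.06×130 = 468.65 + 58.31 + 366.73 + 917.8 = 1811.49
ΣP(t=1)Q(t=0) = 7.21×59 + 1.19×62 + 2.17×211 + 7.06×119 = 425.39 + 73.78 + 457.87 + 840.14 = 1797.18
P = 1811.49 / 1797.18 × 100 = 100.7962
Fisher = √(L × P) = √(99.0088 × 100.7962) = 99.8985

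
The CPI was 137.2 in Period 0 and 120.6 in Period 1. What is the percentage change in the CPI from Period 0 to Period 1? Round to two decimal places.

Change = (120.6 − 137.2) / 137.2 × 100
       = -16.6 / 137.2 × 100 = -12.0991%

-12.10%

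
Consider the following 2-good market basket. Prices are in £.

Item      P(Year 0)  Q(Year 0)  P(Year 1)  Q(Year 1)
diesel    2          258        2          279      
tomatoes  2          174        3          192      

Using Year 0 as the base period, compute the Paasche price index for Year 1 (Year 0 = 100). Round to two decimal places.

120.38

Paasche price index uses current-period quantities as weights.
ΣP(Year 1)·Q(Year 1) = 2×279 + 3×192 = 558 + 576 = 1134
ΣP(Year 0)·Q(Year 1) = 2×279 + 2×192 = 558 + 384 = 942
Index = 1134 / 942 × 100 = 120.3822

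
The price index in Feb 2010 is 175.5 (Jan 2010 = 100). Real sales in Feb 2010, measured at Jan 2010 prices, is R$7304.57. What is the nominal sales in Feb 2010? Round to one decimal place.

12819.5

Nominal = Real × (Index/100) = 7304.57 × (175.5/100)
        = 7304.57 × 1.755 = 12819.5203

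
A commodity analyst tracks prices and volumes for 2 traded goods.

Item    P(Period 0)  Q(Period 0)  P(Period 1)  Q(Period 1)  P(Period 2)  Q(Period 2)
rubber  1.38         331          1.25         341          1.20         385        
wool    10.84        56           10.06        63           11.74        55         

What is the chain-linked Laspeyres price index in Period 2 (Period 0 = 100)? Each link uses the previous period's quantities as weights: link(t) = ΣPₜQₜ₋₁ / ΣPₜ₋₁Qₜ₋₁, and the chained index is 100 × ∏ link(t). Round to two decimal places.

99.54

Link Period 0→Period 1:
ΣP(Period 1)Q(Period 0) = 1.25×331 + 10.06×56 = 413.75 + 563.36 = 977.11
ΣP(Period 0)Q(Period 0) = 1.38×331 + 10.84×56 = 456.78 + 607.04 = 1063.82
link = 977.11/1063.82 = 0.918492
Link Period 1→Period 2:
ΣP(Period 2)Q(Period 1) = 1.20×341 + 11.74×63 = 409.2 + 739.62 = 1148.82
ΣP(Period 1)Q(Period 1) = 1.25×341 + 10.06×63 = 426.25 + 633.78 = 1060.03
link = 1148.82/1060.03 = 1.083762
Chained index = 100 × 0.918492 × 1.083762 = 99.5426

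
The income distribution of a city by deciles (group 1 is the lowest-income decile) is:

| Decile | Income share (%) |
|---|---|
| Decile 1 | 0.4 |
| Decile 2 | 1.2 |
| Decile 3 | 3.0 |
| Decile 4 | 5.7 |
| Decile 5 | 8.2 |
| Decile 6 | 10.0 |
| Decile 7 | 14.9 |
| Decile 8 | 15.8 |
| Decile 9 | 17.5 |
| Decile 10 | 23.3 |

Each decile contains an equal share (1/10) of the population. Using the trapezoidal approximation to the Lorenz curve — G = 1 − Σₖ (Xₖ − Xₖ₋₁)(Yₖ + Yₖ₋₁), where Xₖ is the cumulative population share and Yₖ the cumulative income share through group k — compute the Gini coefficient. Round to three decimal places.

0.414

Cumulative income shares Yₖ: 0.0040, 0.0160, 0.0460, 0.1030, 0.1850, 0.2850, 0.4340, 0.5920, 0.7670, 1.0000
Σ (Xₖ−Xₖ₋₁)(Yₖ+Yₖ₋₁) = (1/10)(0.0040+0.0000) + (1/10)(0.0160+0.0040) + (1/10)(0.0460+0.0160) + (1/10)(0.1030+0.0460) + (1/10)(0.1850+0.1030) + (1/10)(0.2850+0.1850) + (1/10)(0.4340+0.2850) + (1/10)(0.5920+0.4340) + (1/10)(0.7670+0.5920) + (1/10)(1.0000+0.7670)
  = 0.0004 + 0.0020 + 0.0062 + 0.0149 + 0.0288 + 0.0470 + 0.0719 + 0.1026 + 0.1359 + 0.1767 = 0.5864
G = 1 − 0.5864 = 0.4136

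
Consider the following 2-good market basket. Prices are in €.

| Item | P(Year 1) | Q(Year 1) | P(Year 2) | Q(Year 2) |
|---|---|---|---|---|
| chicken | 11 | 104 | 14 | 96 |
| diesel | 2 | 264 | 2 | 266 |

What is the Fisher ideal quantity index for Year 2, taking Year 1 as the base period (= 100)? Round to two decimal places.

Laspeyres component (base-period weights):
ΣP(Year 1)Q(Year 2) = 11×96 + 2×266 = 1056 + 532 = 1588
ΣP(Year 1)Q(Year 1) = 11×104 + 2×264 = 1144 + 528 = 1672
L = 1588 / 1672 × 100 = 94.9761
Paasche component (current-period weights):
ΣP(Year 2)Q(Year 2) = 14×96 + 2×266 = 1344 + 532 = 1876
ΣP(Year 2)Q(Year 1) = 14×104 + 2×264 = 1456 + 528 = 1984
P = 1876 / 1984 × 100 = 94.5565
Fisher = √(L × P) = √(94.9761 × 94.5565) = 94.7660

94.77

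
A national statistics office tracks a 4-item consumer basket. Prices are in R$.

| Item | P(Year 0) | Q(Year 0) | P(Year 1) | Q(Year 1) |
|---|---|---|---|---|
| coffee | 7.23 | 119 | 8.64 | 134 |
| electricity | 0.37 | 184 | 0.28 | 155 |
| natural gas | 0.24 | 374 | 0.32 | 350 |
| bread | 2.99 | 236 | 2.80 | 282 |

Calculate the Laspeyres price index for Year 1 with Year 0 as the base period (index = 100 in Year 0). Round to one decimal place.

107.9

Laspeyres price index uses base-period quantities as weights.
ΣP(Year 1)·Q(Year 0) = 8.64×119 + 0.28×184 + 0.32×374 + 2.80×236 = 1028.16 + 51.52 + 119.68 + 660.8 = 1860.16
ΣP(Year 0)·Q(Year 0) = 7.23×119 + 0.37×184 + 0.24×374 + 2.99×236 = 860.37 + 68.08 + 89.76 + 705.64 = 1723.85
Index = 1860.16 / 1723.85 × 100 = 107.9073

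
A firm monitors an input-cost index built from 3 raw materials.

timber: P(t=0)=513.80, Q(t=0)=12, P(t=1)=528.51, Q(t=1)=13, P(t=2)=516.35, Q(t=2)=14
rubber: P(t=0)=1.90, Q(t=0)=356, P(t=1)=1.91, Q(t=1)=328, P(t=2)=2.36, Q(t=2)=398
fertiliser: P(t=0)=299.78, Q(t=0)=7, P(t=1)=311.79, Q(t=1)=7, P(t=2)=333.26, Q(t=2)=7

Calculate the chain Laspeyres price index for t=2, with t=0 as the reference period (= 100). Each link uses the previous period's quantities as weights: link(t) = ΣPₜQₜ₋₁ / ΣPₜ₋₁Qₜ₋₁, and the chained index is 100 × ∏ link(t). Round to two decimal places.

Link t=0→t=1:
ΣP(t=1)Q(t=0) = 528.51×12 + 1.91×356 + 311.79×7 = 6342.12 + 679.96 + 2182.53 = 9204.61
ΣP(t=0)Q(t=0) = 513.80×12 + 1.90×356 + 299.78×7 = 6165.6 + 676.4 + 2098.46 = 8940.46
link = 9204.61/8940.46 = 1.029545
Link t=1→t=2:
ΣP(t=2)Q(t=1) = 516.35×13 + 2.36×328 + 333.26×7 = 6712.55 + 774.08 + 2332.82 = 9819.45
ΣP(t=1)Q(t=1) = 528.51×13 + 1.91×328 + 311.79×7 = 6870.63 + 626.48 + 2182.53 = 9679.64
link = 9819.45/9679.64 = 1.014444
Chained index = 100 × 1.029545 × 1.014444 = 104.4416

104.44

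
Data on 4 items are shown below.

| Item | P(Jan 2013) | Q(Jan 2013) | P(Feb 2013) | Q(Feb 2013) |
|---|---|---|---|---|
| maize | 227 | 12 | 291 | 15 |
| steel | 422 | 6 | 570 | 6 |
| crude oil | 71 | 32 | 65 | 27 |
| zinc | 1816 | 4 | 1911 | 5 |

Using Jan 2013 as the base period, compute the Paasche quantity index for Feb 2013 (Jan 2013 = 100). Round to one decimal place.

Paasche quantity index uses current-period prices as weights.
ΣP(Feb 2013)·Q(Feb 2013) = 291×15 + 570×6 + 65×27 + 1911×5 = 4365 + 3420 + 1755 + 9555 = 19095
ΣP(Feb 2013)·Q(Jan 2013) = 291×12 + 570×6 + 65×32 + 1911×4 = 3492 + 3420 + 2080 + 7644 = 16636
Index = 19095 / 16636 × 100 = 114.7812

114.8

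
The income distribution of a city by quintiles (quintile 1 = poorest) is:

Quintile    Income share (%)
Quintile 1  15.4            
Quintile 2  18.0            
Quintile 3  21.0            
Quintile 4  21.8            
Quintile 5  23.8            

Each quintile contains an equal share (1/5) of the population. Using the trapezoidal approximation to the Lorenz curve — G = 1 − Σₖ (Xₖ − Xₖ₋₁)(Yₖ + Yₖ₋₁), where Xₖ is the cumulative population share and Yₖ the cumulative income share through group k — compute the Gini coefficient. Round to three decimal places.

0.082

Cumulative income shares Yₖ: 0.1540, 0.3340, 0.5440, 0.7620, 1.0000
Σ (Xₖ−Xₖ₋₁)(Yₖ+Yₖ₋₁) = (1/5)(0.1540+0.0000) + (1/5)(0.3340+0.1540) + (1/5)(0.5440+0.3340) + (1/5)(0.7620+0.5440) + (1/5)(1.0000+0.7620)
  = 0.0308 + 0.0976 + 0.1756 + 0.2612 + 0.3524 = 0.9176
G = 1 − 0.9176 = 0.0824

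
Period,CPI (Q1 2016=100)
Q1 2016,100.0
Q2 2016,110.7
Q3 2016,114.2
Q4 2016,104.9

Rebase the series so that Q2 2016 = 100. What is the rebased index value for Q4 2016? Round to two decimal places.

94.76

Rebased(Q4 2016) = 104.9 / 110.7 × 100 = 94.7606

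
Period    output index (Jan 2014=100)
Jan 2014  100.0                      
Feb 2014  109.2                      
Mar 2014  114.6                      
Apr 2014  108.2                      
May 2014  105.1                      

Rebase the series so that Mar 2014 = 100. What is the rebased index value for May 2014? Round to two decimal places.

91.71

Rebased(May 2014) = 105.1 / 114.6 × 100 = 91.7103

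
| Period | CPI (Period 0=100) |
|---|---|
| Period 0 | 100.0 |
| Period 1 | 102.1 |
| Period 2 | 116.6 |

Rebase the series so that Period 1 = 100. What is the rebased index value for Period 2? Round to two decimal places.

Rebased(Period 2) = 116.6 / 102.1 × 100 = 114.2018

114.20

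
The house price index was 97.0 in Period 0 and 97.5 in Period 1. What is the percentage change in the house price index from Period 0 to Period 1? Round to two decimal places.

Change = (97.5 − 97.0) / 97.0 × 100
       = 0.5 / 97.0 × 100 = 0.5155%

0.52%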